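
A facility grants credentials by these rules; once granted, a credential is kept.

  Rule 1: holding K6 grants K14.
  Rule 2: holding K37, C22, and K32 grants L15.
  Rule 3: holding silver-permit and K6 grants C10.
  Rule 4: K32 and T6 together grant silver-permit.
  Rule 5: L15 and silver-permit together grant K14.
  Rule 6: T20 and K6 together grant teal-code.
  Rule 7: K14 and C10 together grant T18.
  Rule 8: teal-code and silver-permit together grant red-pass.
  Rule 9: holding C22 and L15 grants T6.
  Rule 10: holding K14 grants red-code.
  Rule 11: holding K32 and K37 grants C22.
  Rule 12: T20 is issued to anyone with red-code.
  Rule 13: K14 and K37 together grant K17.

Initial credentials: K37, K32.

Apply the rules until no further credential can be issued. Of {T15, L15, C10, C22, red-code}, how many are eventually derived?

3

Holding K32 and K37 grants C22 (Rule 11).
Holding K37, C22, and K32 grants L15 (Rule 2).
Holding C22 and L15 grants T6 (Rule 9).
Holding K32 and T6 grants silver-permit (Rule 4).
Holding L15 and silver-permit grants K14 (Rule 5).
Holding K14 grants red-code (Rule 10).
No rule produces T15, and it is not given.
L15: reached.
C10 would need silver-permit and K6 (Rule 3), but K6 is never granted.
C22: reached.
red-code: reached.
Reached: L15, C22, and red-code — 3 of the 5.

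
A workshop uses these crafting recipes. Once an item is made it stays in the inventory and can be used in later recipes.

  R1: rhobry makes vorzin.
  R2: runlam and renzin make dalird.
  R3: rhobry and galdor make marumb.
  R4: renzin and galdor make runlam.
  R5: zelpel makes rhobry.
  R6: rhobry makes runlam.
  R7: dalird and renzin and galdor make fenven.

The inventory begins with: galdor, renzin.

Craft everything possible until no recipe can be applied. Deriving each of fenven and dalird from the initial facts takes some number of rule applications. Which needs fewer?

dalird: renzin and galdor → runlam (R4). Using R2, runlam and renzin make dalird. [2 rule applications]
fenven: renzin and galdor → runlam (R4). runlam and renzin → dalird (R2). Using R7, dalird, renzin, and galdor make fenven. [3 rule applications]
dalird needs fewer.

dalird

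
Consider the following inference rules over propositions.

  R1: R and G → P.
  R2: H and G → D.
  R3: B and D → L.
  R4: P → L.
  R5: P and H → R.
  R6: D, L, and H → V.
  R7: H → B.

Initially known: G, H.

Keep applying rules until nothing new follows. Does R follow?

R would need P and H (R5), but P is never established.

No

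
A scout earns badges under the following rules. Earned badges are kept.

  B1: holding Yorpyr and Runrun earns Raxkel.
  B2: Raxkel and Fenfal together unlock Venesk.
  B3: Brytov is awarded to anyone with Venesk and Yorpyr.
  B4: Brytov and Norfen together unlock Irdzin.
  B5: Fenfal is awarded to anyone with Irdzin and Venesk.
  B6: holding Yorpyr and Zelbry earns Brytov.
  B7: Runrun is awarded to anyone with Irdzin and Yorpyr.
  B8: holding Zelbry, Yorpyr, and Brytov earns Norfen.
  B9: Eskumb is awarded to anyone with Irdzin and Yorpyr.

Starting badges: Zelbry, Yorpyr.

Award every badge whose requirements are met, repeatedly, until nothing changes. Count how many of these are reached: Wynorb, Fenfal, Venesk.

No rule produces Wynorb, and it is not given.
Fenfal would need Irdzin and Venesk (B5), but Venesk is never earned.
Venesk would need Raxkel and Fenfal (B2), but Fenfal is never earned.
None of the 3 are reached.

0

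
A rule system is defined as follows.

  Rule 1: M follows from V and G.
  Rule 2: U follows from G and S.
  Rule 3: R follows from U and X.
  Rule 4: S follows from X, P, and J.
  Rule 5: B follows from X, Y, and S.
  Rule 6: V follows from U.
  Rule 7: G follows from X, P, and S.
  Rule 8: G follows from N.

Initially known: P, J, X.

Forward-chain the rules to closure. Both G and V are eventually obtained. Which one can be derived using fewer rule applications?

G: X, P, and J hold, so S follows (Rule 4). X, P, and S hold, so G follows (Rule 7). [2 rule applications]
V: From X, P, and J, Rule 4 gives S. X, P, and S hold, so G follows (Rule 7). G and S hold, so U follows (Rule 2). U holds, so V follows (Rule 6). [4 rule applications]
G needs fewer.

G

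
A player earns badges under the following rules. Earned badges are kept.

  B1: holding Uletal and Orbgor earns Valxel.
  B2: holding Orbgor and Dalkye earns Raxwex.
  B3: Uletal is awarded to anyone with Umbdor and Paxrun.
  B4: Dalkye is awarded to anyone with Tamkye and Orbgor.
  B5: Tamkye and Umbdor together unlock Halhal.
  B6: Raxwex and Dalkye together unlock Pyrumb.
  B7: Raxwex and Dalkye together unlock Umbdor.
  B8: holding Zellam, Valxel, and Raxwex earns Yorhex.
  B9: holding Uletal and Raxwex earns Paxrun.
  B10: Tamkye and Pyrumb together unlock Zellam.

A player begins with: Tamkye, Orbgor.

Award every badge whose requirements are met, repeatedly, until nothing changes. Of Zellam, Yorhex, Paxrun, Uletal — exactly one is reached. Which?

With Tamkye and Orbgor, Dalkye is earned (B4).
With Orbgor and Dalkye, Raxwex is earned (B2).
With Raxwex and Dalkye, Pyrumb is earned (B6).
With Tamkye and Pyrumb, Zellam is earned (B10).
Uletal would need Umbdor and Paxrun (B3), but Paxrun is never earned. Yorhex would need Zellam, Valxel, and Raxwex (B8), but Valxel is never earned. Paxrun would need Uletal and Raxwex (B9), but Uletal is never earned.

Zellam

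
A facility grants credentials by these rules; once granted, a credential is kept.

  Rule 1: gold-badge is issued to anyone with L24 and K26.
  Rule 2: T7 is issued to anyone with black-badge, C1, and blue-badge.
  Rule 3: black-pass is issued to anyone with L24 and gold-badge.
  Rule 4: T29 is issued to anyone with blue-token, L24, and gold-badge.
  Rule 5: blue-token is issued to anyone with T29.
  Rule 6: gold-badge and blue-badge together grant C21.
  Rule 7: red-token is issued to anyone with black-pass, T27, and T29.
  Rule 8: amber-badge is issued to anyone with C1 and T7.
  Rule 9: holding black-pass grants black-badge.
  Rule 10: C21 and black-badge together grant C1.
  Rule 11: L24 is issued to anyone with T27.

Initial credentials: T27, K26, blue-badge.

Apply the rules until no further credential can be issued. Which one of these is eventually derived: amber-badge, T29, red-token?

Holding T27 grants L24 (Rule 11).
Holding L24 and K26 grants gold-badge (Rule 1).
Holding L24 and gold-badge grants black-pass (Rule 3).
Holding gold-badge and blue-badge grants C21 (Rule 6).
Holding black-pass grants black-badge (Rule 9).
Holding C21 and black-badge grants C1 (Rule 10).
Holding black-badge, C1, and blue-badge grants T7 (Rule 2).
Holding C1 and T7 grants amber-badge (Rule 8).
red-token would need black-pass, T27, and T29 (Rule 7), but T29 is never granted. T29 would need blue-token, L24, and gold-badge (Rule 4), but blue-token is never granted.

amber-badge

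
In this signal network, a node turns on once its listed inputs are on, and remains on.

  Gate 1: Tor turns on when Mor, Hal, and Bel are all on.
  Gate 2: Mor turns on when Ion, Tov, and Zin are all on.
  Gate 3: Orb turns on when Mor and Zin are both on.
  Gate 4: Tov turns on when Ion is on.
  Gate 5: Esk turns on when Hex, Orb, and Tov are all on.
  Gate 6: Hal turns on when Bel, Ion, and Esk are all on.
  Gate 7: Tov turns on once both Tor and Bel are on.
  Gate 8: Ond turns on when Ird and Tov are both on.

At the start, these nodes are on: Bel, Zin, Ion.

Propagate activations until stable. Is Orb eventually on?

Gate 4: Ion on → Tov on.
Ion, Tov, and Zin are on, so Mor turns on (Gate 2).
Gate 3: Mor and Zin on → Orb on.

Yes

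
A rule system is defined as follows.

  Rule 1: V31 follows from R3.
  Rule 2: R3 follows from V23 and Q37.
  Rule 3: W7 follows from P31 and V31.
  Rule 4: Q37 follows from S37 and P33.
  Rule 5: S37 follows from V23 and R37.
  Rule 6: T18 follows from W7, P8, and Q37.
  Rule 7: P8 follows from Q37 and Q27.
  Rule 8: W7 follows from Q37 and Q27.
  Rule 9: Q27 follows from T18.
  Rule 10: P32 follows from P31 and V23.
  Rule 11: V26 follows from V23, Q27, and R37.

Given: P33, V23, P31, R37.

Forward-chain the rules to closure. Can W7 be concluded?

From V23 and R37, Rule 5 gives S37.
From S37 and P33, Rule 4 gives Q37.
V23 and Q37 hold, so R3 follows (Rule 2).
From R3, Rule 1 gives V31.
From P31 and V31, Rule 3 gives W7.

Yes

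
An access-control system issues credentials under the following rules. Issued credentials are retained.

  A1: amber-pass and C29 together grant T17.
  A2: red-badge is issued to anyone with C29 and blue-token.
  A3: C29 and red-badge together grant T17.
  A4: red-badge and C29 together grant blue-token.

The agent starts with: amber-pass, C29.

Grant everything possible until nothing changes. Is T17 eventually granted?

Yes

Holding amber-pass and C29 grants T17 (A1).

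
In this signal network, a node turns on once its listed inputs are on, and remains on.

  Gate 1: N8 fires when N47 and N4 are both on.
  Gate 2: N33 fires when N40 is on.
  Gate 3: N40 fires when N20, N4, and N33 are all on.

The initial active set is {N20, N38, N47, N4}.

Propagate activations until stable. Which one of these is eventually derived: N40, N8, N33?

N8

Gate 1: N47 and N4 on → N8 on.
N33 would need N40 (Gate 2), but N40 never turns on. N40 would need N20, N4, and N33 (Gate 3), but N33 never turns on.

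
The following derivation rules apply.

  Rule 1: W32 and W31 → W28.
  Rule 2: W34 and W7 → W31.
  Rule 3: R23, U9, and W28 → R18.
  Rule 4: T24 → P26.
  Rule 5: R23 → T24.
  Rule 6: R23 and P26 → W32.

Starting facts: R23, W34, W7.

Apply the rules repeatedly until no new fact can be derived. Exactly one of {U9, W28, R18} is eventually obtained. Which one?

From R23, Rule 5 gives T24.
W34 and W7 hold, so W31 follows (Rule 2).
From T24, Rule 4 gives P26.
From R23 and P26, Rule 6 gives W32.
W32 and W31 hold, so W28 follows (Rule 1).
R18 would need R23, U9, and W28 (Rule 3), but U9 is never established. No rule produces U9, and it is not given.

W28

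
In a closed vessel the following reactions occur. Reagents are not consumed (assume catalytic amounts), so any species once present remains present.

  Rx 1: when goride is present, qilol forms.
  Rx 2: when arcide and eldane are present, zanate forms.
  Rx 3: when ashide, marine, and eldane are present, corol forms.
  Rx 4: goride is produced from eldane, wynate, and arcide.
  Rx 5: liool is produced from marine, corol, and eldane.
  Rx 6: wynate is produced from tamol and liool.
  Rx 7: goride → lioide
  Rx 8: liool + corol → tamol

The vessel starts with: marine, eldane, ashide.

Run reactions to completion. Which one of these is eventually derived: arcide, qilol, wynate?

ashide, marine, and eldane present → corol forms (Rx 3).
marine, corol, and eldane present → liool forms (Rx 5).
liool and corol present → tamol forms (Rx 8).
tamol and liool present → wynate forms (Rx 6).
qilol would need goride (Rx 1), but goride never forms. No rule produces arcide, and it is not given.

wynate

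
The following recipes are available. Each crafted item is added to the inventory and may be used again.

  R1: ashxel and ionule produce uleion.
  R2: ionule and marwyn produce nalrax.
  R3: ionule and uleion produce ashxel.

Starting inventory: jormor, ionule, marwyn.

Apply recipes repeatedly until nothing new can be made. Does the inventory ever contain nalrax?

Yes

ionule and marwyn → nalrax (R2).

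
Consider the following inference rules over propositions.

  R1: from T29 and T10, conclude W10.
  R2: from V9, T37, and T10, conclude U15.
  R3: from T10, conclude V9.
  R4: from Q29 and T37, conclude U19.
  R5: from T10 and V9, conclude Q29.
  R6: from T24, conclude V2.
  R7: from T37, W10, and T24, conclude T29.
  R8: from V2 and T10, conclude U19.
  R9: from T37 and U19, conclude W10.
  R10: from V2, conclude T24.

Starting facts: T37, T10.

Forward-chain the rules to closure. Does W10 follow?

Yes

From T10, R3 gives V9.
T10 and V9 hold, so Q29 follows (R5).
From Q29 and T37, R4 gives U19.
From T37 and U19, R9 gives W10.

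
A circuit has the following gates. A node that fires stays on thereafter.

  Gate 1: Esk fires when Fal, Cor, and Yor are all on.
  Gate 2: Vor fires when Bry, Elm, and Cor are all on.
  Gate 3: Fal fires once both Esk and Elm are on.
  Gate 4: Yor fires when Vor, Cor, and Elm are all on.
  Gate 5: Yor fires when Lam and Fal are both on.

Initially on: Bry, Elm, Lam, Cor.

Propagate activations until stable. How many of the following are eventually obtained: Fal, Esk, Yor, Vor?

2

Bry, Elm, and Cor are on, so Vor fires (Gate 2).
Gate 4: Vor, Cor, and Elm on → Yor on.
Fal would need Esk and Elm (Gate 3), but Esk never turns on.
Esk would need Fal, Cor, and Yor (Gate 1), but Fal never turns on.
Yor: reached.
Vor: reached.
Reached: Yor and Vor — 2 of the 4.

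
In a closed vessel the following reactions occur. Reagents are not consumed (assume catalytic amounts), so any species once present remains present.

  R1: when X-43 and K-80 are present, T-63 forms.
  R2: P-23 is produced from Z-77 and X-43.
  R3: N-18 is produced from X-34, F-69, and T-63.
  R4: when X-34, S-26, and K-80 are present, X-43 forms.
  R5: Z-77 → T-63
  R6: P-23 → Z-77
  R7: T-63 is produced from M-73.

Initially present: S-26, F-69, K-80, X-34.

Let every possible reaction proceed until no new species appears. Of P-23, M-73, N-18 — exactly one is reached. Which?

N-18

X-34, S-26, and K-80 present → X-43 forms (R4).
X-43 and K-80 present → T-63 forms (R1).
X-34, F-69, and T-63 present → N-18 forms (R3).
No rule produces M-73, and it is not given. P-23 would need Z-77 and X-43 (R2), but Z-77 never forms.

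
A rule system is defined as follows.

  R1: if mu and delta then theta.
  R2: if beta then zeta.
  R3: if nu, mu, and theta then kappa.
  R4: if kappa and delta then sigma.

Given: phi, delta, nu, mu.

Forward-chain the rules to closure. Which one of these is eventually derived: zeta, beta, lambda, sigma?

sigma

From mu and delta, R1 gives theta.
nu, mu, and theta hold, so kappa follows (R3).
From kappa and delta, R4 gives sigma.
zeta would need beta (R2), but beta is never established. No rule produces lambda, and it is not given. No rule produces beta, and it is not given.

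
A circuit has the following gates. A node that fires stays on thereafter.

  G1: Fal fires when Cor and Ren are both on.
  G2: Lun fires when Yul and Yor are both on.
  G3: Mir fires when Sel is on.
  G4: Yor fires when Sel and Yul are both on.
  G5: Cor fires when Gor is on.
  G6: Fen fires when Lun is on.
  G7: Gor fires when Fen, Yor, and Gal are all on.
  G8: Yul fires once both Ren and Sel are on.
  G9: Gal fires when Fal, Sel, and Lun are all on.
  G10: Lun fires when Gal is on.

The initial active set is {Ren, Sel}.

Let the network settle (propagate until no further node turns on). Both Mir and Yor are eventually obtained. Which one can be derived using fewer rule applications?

Mir: G3: Sel on → Mir on. [1 rule application]
Yor: G8: Ren and Sel on → Yul on. G4: Sel and Yul on → Yor on. [2 rule applications]
Mir needs fewer.

Mir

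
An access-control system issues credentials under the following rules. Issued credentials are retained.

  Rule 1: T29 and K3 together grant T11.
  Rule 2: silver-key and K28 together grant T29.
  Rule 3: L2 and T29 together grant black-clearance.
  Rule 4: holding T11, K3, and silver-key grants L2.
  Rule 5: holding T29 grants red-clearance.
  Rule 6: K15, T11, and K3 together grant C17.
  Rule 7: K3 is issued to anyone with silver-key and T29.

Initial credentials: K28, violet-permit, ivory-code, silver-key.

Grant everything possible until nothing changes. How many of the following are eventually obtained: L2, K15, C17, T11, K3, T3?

Holding silver-key and K28 grants T29 (Rule 2).
Holding silver-key and T29 grants K3 (Rule 7).
Holding T29 and K3 grants T11 (Rule 1).
Holding T11, K3, and silver-key grants L2 (Rule 4).
L2: reached.
No rule produces K15, and it is not given.
C17 would need K15, T11, and K3 (Rule 6), but K15 is never granted.
T11: reached.
K3: reached.
No rule produces T3, and it is not given.
Reached: L2, T11, and K3 — 3 of the 6.

3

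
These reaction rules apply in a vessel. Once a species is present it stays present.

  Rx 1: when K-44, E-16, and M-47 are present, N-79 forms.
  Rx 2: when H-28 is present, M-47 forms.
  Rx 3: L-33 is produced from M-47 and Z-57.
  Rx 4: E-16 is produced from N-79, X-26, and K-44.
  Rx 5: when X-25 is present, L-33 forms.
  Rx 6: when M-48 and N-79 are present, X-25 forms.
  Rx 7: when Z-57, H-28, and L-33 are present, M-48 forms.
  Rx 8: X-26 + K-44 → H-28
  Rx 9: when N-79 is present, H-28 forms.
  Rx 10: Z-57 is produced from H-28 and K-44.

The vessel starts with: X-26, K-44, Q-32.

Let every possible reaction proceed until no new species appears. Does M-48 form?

X-26 and K-44 present → H-28 forms (Rx 8).
H-28 and K-44 present → Z-57 forms (Rx 10).
H-28 present → M-47 forms (Rx 2).
M-47 and Z-57 present → L-33 forms (Rx 3).
Z-57, H-28, and L-33 present → M-48 forms (Rx 7).

Yes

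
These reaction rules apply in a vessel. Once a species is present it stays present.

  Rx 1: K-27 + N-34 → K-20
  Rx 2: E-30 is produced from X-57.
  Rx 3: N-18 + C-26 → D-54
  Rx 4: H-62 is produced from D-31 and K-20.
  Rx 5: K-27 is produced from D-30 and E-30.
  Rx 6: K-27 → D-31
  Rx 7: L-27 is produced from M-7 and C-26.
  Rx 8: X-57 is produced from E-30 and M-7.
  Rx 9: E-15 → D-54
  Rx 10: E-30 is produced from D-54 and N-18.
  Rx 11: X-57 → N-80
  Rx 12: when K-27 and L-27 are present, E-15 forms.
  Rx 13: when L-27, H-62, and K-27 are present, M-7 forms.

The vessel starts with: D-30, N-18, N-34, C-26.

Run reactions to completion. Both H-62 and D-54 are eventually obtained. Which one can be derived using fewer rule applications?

D-54: N-18 and C-26 present → D-54 forms (Rx 3). [1 rule application]
H-62: N-18 and C-26 present → D-54 forms (Rx 3). D-54 and N-18 present → E-30 forms (Rx 10). D-30 and E-30 present → K-27 forms (Rx 5). K-27 and N-34 present → K-20 forms (Rx 1). K-27 present → D-31 forms (Rx 6). D-31 and K-20 present → H-62 forms (Rx 4). [6 rule applications]
D-54 needs fewer.

D-54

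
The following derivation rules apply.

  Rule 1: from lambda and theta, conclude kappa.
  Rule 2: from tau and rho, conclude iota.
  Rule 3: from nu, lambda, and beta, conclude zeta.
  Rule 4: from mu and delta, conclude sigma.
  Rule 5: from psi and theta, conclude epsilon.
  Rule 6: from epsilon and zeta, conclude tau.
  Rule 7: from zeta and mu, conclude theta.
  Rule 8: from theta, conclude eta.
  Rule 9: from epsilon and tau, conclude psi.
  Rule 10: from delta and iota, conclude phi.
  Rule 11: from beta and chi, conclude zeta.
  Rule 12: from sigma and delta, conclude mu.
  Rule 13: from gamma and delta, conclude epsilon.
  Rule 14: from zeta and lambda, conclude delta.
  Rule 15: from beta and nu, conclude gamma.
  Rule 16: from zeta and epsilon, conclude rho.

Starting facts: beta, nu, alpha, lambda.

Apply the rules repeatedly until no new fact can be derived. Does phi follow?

Yes

From nu, lambda, and beta, Rule 3 gives zeta.
From beta and nu, Rule 15 gives gamma.
zeta and lambda hold, so delta follows (Rule 14).
gamma and delta hold, so epsilon follows (Rule 13).
epsilon and zeta hold, so tau follows (Rule 6).
zeta and epsilon hold, so rho follows (Rule 16).
tau and rho hold, so iota follows (Rule 2).
delta and iota hold, so phi follows (Rule 10).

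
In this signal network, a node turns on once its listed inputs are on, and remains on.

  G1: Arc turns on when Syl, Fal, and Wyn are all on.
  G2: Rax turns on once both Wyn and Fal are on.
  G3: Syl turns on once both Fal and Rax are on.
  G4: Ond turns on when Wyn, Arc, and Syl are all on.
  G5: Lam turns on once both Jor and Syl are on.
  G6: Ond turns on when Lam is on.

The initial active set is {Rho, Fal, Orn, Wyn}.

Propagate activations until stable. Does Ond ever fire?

Yes

G2: Wyn and Fal on → Rax on.
Fal and Rax are on, so Syl turns on (G3).
Syl, Fal, and Wyn are on, so Arc turns on (G1).
Wyn, Arc, and Syl are on, so Ond turns on (G4).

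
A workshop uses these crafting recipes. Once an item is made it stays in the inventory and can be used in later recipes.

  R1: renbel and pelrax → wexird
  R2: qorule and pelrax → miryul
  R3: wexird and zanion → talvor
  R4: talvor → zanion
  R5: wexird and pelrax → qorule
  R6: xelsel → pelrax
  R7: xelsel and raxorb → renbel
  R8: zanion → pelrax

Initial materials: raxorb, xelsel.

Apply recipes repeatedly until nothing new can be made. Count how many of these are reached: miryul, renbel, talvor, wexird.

3

Using R7, xelsel and raxorb make renbel.
Using R6, xelsel makes pelrax.
renbel and pelrax → wexird (R1).
Using R5, wexird and pelrax make qorule.
qorule and pelrax → miryul (R2).
miryul: reached.
renbel: reached.
talvor would need wexird and zanion (R3), but zanion is never obtained.
wexird: reached.
Reached: miryul, renbel, and wexird — 3 of the 4.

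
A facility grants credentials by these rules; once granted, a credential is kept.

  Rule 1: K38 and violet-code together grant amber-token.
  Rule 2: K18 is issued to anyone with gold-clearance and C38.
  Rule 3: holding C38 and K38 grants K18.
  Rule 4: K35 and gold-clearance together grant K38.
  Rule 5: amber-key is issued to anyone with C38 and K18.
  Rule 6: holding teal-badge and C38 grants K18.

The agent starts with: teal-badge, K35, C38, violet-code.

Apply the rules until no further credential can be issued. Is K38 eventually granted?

K38 would need K35 and gold-clearance (Rule 4), but gold-clearance is never granted.

No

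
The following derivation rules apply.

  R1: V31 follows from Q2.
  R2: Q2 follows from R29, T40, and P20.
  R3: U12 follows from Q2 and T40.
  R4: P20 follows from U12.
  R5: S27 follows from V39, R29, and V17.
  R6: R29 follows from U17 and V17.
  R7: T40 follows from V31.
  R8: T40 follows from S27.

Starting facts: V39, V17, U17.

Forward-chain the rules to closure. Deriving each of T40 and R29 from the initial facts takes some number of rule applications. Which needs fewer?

R29: U17 and V17 hold, so R29 follows (R6). [1 rule application]
T40: From U17 and V17, R6 gives R29. V39, R29, and V17 hold, so S27 follows (R5). S27 holds, so T40 follows (R8). [3 rule applications]
R29 needs fewer.

R29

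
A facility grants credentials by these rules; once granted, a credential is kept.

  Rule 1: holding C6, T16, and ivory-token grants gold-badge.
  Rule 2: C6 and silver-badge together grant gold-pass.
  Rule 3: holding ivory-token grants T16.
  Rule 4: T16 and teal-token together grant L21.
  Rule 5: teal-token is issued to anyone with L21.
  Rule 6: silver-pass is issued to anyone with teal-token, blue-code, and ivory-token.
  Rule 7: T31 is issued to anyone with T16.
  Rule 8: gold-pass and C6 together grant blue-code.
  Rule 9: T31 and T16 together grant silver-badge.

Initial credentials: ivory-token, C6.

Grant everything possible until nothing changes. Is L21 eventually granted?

No

L21 would need T16 and teal-token (Rule 4), but teal-token is never granted.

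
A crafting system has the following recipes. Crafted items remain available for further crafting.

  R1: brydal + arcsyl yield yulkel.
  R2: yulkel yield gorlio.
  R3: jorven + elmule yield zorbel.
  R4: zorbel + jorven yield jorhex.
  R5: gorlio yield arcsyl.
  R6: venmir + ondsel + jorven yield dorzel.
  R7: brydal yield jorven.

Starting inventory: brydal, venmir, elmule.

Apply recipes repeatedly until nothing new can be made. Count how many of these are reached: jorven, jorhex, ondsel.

Using R7, brydal makes jorven.
Using R3, jorven and elmule make zorbel.
Using R4, zorbel and jorven make jorhex.
jorven: reached.
jorhex: reached.
No rule produces ondsel, and it is not given.
Reached: jorven and jorhex — 2 of the 3.

2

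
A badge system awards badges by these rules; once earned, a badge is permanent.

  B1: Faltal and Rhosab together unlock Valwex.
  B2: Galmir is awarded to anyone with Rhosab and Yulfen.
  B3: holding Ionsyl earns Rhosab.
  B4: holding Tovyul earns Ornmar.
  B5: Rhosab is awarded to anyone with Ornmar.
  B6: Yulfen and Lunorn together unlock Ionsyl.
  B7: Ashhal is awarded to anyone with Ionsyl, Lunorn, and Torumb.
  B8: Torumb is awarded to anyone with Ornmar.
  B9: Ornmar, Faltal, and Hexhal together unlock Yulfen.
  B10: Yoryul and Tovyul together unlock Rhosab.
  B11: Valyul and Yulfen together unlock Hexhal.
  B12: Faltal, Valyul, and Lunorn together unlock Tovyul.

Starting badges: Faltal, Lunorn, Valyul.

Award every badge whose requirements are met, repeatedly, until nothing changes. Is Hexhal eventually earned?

Hexhal would need Valyul and Yulfen (B11), but Yulfen is never earned.

No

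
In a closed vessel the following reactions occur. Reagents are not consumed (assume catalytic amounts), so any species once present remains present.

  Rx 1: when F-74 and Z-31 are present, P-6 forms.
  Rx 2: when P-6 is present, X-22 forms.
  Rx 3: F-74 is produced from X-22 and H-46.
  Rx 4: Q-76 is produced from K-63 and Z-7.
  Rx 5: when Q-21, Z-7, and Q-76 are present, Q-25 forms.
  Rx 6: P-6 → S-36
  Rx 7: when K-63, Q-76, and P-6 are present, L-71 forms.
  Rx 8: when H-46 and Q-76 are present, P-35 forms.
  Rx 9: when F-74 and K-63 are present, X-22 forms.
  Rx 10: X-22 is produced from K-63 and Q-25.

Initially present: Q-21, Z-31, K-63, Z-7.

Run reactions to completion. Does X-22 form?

K-63 and Z-7 present → Q-76 forms (Rx 4).
Q-21, Z-7, and Q-76 present → Q-25 forms (Rx 5).
K-63 and Q-25 present → X-22 forms (Rx 10).

Yes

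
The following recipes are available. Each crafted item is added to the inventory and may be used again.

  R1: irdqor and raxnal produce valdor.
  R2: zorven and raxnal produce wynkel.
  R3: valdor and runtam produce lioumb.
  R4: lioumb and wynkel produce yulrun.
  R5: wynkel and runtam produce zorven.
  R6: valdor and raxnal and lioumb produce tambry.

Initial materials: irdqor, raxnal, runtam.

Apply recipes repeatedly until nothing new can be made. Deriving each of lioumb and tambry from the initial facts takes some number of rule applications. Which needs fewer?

lioumb: irdqor and raxnal → valdor (R1). valdor and runtam → lioumb (R3). [2 rule applications]
tambry: irdqor and raxnal → valdor (R1). Using R3, valdor and runtam make lioumb. Using R6, valdor, raxnal, and lioumb make tambry. [3 rule applications]
lioumb needs fewer.

lioumb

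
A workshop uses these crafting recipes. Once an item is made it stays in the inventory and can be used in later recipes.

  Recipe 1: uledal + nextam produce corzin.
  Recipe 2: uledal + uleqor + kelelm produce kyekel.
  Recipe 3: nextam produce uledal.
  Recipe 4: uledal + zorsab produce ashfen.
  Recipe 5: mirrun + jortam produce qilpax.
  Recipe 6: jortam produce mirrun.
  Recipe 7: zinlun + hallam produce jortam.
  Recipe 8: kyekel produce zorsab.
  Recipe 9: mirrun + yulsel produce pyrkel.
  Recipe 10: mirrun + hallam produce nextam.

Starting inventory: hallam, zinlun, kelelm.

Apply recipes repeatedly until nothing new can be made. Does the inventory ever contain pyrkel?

pyrkel would need mirrun and yulsel (Recipe 9), but yulsel is never obtained.

No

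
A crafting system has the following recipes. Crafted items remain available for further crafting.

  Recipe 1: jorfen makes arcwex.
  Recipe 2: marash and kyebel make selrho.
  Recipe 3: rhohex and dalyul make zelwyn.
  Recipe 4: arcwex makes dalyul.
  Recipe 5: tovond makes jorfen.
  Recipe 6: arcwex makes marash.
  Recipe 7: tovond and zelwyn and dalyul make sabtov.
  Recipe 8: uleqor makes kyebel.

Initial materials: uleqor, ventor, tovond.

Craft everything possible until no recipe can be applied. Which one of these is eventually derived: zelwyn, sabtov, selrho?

selrho

tovond → jorfen (Recipe 5).
uleqor → kyebel (Recipe 8).
jorfen → arcwex (Recipe 1).
Using Recipe 6, arcwex makes marash.
Using Recipe 2, marash and kyebel make selrho.
zelwyn would need rhohex and dalyul (Recipe 3), but rhohex is never obtained. sabtov would need tovond, zelwyn, and dalyul (Recipe 7), but zelwyn is never obtained.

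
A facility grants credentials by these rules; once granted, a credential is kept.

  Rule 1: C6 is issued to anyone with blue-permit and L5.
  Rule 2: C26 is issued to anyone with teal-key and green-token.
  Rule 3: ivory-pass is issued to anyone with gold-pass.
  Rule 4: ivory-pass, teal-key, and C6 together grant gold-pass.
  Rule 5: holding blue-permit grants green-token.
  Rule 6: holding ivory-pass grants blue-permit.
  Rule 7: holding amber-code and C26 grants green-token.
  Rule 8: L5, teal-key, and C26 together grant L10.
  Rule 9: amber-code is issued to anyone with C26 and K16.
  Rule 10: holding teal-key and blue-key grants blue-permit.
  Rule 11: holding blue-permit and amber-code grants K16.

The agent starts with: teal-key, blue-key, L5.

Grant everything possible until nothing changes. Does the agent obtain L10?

Yes

Holding teal-key and blue-key grants blue-permit (Rule 10).
Holding blue-permit grants green-token (Rule 5).
Holding teal-key and green-token grants C26 (Rule 2).
Holding L5, teal-key, and C26 grants L10 (Rule 8).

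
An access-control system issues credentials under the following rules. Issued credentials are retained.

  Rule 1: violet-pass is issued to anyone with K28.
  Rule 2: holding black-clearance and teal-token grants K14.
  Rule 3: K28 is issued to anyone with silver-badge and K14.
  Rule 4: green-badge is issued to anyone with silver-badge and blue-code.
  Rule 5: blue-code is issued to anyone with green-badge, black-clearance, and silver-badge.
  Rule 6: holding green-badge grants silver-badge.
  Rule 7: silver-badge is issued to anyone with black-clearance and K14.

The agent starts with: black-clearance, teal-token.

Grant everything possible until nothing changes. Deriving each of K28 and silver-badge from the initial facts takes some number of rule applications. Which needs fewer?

silver-badge

silver-badge: Holding black-clearance and teal-token grants K14 (Rule 2). Holding black-clearance and K14 grants silver-badge (Rule 7). [2 rule applications]
K28: Holding black-clearance and teal-token grants K14 (Rule 2). Holding black-clearance and K14 grants silver-badge (Rule 7). Holding silver-badge and K14 grants K28 (Rule 3). [3 rule applications]
silver-badge needs fewer.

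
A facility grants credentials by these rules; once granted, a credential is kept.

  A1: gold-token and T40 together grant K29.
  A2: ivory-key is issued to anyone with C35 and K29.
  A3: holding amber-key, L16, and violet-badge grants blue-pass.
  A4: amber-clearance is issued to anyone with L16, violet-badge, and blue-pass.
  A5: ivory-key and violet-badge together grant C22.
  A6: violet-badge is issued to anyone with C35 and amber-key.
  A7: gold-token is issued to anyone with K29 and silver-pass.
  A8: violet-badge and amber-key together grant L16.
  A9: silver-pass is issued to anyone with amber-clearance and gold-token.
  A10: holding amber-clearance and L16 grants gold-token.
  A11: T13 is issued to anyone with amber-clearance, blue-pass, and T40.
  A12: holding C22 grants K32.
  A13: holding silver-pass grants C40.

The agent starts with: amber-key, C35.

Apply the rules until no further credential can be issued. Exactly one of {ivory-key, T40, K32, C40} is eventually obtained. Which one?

Holding C35 and amber-key grants violet-badge (A6).
Holding violet-badge and amber-key grants L16 (A8).
Holding amber-key, L16, and violet-badge grants blue-pass (A3).
Holding L16, violet-badge, and blue-pass grants amber-clearance (A4).
Holding amber-clearance and L16 grants gold-token (A10).
Holding amber-clearance and gold-token grants silver-pass (A9).
Holding silver-pass grants C40 (A13).
K32 would need C22 (A12), but C22 is never granted. ivory-key would need C35 and K29 (A2), but K29 is never granted. No rule produces T40, and it is not given.

C40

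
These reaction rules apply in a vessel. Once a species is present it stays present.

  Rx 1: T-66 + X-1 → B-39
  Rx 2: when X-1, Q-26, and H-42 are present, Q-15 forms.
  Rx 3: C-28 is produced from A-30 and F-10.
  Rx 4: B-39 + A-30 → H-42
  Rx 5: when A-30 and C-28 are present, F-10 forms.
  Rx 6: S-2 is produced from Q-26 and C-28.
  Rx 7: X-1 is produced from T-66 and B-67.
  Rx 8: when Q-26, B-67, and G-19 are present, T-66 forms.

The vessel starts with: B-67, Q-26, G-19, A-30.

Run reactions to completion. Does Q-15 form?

Yes

Q-26, B-67, and G-19 present → T-66 forms (Rx 8).
T-66 and B-67 present → X-1 forms (Rx 7).
T-66 and X-1 present → B-39 forms (Rx 1).
B-39 and A-30 present → H-42 forms (Rx 4).
X-1, Q-26, and H-42 present → Q-15 forms (Rx 2).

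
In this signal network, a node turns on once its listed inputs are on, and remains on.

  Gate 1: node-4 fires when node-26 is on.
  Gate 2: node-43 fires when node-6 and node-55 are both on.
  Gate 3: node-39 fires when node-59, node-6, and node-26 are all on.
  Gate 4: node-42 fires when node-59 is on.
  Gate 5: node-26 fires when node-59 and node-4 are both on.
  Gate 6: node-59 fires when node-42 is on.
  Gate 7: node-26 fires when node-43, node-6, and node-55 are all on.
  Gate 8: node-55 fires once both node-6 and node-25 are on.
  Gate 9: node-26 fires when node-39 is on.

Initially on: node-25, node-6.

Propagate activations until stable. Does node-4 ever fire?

Gate 8: node-6 and node-25 on → node-55 on.
node-6 and node-55 are on, so node-43 fires (Gate 2).
Gate 7: node-43, node-6, and node-55 on → node-26 on.
Gate 1: node-26 on → node-4 on.

Yes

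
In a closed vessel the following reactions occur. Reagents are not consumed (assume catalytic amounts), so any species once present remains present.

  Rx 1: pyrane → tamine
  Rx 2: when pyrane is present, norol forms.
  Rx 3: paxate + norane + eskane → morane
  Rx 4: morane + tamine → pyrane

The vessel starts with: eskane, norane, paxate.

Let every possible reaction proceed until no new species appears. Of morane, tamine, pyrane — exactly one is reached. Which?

morane

paxate, norane, and eskane present → morane forms (Rx 3).
pyrane would need morane and tamine (Rx 4), but tamine never forms. tamine would need pyrane (Rx 1), but pyrane never forms.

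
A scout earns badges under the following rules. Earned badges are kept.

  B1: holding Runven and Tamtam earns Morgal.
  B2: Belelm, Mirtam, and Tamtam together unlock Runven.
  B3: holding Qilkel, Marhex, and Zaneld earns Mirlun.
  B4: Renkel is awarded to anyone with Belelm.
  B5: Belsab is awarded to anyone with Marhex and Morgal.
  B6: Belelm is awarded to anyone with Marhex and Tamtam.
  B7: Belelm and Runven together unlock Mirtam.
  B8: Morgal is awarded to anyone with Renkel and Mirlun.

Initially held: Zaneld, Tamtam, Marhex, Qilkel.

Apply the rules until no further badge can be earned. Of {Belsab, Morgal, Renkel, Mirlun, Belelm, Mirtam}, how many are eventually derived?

With Marhex and Tamtam, Belelm is earned (B6).
With Qilkel, Marhex, and Zaneld, Mirlun is earned (B3).
With Belelm, Renkel is earned (B4).
With Renkel and Mirlun, Morgal is earned (B8).
With Marhex and Morgal, Belsab is earned (B5).
Belsab: reached.
Morgal: reached.
Renkel: reached.
Mirlun: reached.
Belelm: reached.
Mirtam would need Belelm and Runven (B7), but Runven is never earned.
Reached: Belsab, Morgal, Renkel, Mirlun, and Belelm — 5 of the 6.

5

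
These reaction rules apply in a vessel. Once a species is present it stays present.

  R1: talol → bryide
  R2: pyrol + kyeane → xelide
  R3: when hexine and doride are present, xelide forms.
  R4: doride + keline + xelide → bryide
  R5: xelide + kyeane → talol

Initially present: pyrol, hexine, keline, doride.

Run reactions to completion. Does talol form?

talol would need xelide and kyeane (R5), but kyeane never forms.

No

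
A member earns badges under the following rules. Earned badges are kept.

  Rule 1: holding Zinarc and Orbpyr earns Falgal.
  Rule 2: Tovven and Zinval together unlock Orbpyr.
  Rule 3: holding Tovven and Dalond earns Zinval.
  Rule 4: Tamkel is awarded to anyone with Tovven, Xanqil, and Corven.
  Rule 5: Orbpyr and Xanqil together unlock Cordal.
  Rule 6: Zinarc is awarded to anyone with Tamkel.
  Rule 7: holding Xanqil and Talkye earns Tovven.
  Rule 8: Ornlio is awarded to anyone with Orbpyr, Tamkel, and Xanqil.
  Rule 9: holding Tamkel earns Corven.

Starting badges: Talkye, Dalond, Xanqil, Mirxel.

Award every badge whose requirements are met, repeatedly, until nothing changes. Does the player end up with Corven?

Corven would need Tamkel (Rule 9), but Tamkel is never earned.

No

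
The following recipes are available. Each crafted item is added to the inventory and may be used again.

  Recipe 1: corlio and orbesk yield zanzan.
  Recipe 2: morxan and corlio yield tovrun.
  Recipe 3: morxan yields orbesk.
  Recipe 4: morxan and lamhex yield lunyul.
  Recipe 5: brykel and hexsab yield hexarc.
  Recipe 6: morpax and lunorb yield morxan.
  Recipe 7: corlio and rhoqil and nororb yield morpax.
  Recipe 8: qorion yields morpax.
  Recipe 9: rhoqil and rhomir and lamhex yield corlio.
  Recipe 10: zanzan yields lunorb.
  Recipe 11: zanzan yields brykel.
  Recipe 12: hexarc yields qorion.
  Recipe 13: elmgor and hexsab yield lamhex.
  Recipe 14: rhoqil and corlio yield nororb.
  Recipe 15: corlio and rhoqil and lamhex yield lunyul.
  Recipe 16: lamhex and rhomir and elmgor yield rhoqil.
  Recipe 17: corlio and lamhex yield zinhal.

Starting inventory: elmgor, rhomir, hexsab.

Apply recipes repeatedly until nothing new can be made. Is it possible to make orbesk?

orbesk would need morxan (Recipe 3), but morxan is never obtained.

No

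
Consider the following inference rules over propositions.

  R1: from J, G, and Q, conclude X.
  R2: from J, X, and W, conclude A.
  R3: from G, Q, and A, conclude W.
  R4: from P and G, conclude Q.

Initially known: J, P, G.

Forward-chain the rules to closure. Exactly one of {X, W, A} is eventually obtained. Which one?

P and G hold, so Q follows (R4).
From J, G, and Q, R1 gives X.
A would need J, X, and W (R2), but W is never established. W would need G, Q, and A (R3), but A is never established.

X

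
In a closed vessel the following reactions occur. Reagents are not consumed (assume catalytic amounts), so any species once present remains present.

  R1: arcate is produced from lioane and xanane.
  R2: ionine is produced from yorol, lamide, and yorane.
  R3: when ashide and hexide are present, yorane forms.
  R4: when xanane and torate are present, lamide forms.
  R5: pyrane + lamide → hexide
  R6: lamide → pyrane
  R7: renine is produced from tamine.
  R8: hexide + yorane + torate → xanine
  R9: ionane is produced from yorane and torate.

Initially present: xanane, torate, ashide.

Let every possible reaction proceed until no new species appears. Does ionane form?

xanane and torate present → lamide forms (R4).
lamide present → pyrane forms (R6).
pyrane and lamide present → hexide forms (R5).
ashide and hexide present → yorane forms (R3).
yorane and torate present → ionane forms (R9).

Yes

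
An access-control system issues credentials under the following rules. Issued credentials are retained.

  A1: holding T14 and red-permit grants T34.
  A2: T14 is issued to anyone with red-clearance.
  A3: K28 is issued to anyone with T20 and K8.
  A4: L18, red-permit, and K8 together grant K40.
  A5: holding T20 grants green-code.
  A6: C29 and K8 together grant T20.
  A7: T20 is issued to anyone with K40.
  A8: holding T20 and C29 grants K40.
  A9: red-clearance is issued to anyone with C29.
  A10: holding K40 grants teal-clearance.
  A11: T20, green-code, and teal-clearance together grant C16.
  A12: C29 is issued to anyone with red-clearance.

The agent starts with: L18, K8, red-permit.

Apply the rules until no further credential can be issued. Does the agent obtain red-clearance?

red-clearance would need C29 (A9), but C29 is never granted.

No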